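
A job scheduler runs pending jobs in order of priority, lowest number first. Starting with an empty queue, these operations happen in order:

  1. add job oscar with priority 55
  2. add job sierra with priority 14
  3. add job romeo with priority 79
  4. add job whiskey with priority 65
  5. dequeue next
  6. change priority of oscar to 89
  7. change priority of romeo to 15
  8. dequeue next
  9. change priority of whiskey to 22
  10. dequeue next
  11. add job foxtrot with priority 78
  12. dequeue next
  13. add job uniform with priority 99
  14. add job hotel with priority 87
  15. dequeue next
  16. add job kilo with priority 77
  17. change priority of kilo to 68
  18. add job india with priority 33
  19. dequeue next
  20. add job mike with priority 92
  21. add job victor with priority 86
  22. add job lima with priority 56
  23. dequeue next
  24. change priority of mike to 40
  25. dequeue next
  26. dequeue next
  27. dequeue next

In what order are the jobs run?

sierra → romeo → whiskey → foxtrot → hotel → india → lima → mike → kilo → victor

add oscar (priority 55) → {oscar:55}
add sierra (priority 14) → {sierra:14, oscar:55}
add romeo (priority 79) → {sierra:14, oscar:55, romeo:79}
add whiskey (priority 65) → {sierra:14, oscar:55, whiskey:65, romeo:79}
dequeue next → sierra; now {oscar:55, whiskey:65, romeo:79}
update oscar to priority 89 → {whiskey:65, romeo:79, oscar:89}
update romeo to priority 15 → {romeo:15, whiskey:65, oscar:89}
dequeue next → romeo; now {whiskey:65, oscar:89}
update whiskey to priority 22 → {whiskey:22, oscar:89}
dequeue next → whiskey; now {oscar:89}
add foxtrot (priority 78) → {foxtrot:78, oscar:89}
dequeue next → foxtrot; now {oscar:89}
add uniform (priority 99) → {oscar:89, uniform:99}
add hotel (priority 87) → {hotel:87, oscar:89, uniform:99}
dequeue next → hotel; now {oscar:89, uniform:99}
add kilo (priority 77) → {kilo:77, oscar:89, uniform:99}
update kilo to priority 68 → {kilo:68, oscar:89, uniform:99}
add india (priority 33) → {india:33, kilo:68, oscar:89, uniform:99}
dequeue next → india; now {kilo:68, oscar:89, uniform:99}
add mike (priority 92) → {kilo:68, oscar:89, mike:92, uniform:99}
add victor (priority 86) → {kilo:68, victor:86, oscar:89, mike:92, uniform:99}
add lima (priority 56) → {lima:56, kilo:68, victor:86, oscar:89, mike:92, uniform:99}
dequeue next → lima; now {kilo:68, victor:86, oscar:89, mike:92, uniform:99}
update mike to priority 40 → {mike:40, kilo:68, victor:86, oscar:89, uniform:99}
dequeue next → mike; now {kilo:68, victor:86, oscar:89, uniform:99}
dequeue next → kilo; now {victor:86, oscar:89, uniform:99}
dequeue next → victor; now {oscar:89, uniform:99}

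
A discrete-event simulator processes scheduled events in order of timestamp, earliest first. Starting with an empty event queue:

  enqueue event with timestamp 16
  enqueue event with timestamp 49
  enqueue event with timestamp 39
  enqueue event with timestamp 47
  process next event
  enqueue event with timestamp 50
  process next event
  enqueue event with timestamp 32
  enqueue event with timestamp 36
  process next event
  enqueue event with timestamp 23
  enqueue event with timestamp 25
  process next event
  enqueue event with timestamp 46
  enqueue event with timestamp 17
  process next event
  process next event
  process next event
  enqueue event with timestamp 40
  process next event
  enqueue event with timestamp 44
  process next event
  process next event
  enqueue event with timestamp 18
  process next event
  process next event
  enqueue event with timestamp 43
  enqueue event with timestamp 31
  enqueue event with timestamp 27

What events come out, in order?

16 → 39 → 32 → 23 → 17 → 25 → 36 → 40 → 44 → 46 → 18 → 47

insert 16 → {16}
insert 49 → {16, 49}
insert 39 → {16, 39, 49}
insert 47 → {16, 39, 47, 49}
process next event → 16; now {39, 47, 49}
insert 50 → {39, 47, 49, 50}
process next event → 39; now {47, 49, 50}
insert 32 → {32, 47, 49, 50}
insert 36 → {32, 36, 47, 49, 50}
process next event → 32; now {36, 47, 49, 50}
insert 23 → {23, 36, 47, 49, 50}
insert 25 → {23, 25, 36, 47, 49, 50}
process next event → 23; now {25, 36, 47, 49, 50}
insert 46 → {25, 36, 46, 47, 49, 50}
insert 17 → {17, 25, 36, 46, 47, 49, 50}
process next event → 17; now {25, 36, 46, 47, 49, 50}
process next event → 25; now {36, 46, 47, 49, 50}
process next event → 36; now {46, 47, 49, 50}
insert 40 → {40, 46, 47, 49, 50}
process next event → 40; now {46, 47, 49, 50}
insert 44 → {44, 46, 47, 49, 50}
process next event → 44; now {46, 47, 49, 50}
process next event → 46; now {47, 49, 50}
insert 18 → {18, 47, 49, 50}
process next event → 18; now {47, 49, 50}
process next event → 47; now {49, 50}
insert 43 → {43, 49, 50}
insert 31 → {31, 43, 49, 50}
insert 27 → {27, 31, 43, 49, 50}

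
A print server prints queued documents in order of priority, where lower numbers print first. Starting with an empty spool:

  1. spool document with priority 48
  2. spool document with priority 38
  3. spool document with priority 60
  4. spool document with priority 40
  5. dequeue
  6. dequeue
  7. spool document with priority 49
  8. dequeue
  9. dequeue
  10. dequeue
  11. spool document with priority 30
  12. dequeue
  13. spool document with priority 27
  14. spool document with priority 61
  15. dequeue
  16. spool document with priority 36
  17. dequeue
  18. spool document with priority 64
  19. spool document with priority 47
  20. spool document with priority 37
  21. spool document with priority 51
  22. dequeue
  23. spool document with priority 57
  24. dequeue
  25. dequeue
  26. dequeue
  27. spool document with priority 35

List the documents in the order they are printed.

[38, 40, 48, 49, 60, 30, 27, 36, 37, 47, 51, 57]

insert 48 → {48}
insert 38 → {38, 48}
insert 60 → {38, 48, 60}
insert 40 → {38, 40, 48, 60}
dequeue → 38; now {40, 48, 60}
dequeue → 40; now {48, 60}
insert 49 → {48, 49, 60}
dequeue → 48; now {49, 60}
dequeue → 49; now {60}
dequeue → 60; now {}
insert 30 → {30}
dequeue → 30; now {}
insert 27 → {27}
insert 61 → {27, 61}
dequeue → 27; now {61}
insert 36 → {36, 61}
dequeue → 36; now {61}
insert 64 → {61, 64}
insert 47 → {47, 61, 64}
insert 37 → {37, 47, 61, 64}
insert 51 → {37, 47, 51, 61, 64}
dequeue → 37; now {47, 51, 61, 64}
insert 57 → {47, 51, 57, 61, 64}
dequeue → 47; now {51, 57, 61, 64}
dequeue → 51; now {57, 61, 64}
dequeue → 57; now {61, 64}
insert 35 → {35, 61, 64}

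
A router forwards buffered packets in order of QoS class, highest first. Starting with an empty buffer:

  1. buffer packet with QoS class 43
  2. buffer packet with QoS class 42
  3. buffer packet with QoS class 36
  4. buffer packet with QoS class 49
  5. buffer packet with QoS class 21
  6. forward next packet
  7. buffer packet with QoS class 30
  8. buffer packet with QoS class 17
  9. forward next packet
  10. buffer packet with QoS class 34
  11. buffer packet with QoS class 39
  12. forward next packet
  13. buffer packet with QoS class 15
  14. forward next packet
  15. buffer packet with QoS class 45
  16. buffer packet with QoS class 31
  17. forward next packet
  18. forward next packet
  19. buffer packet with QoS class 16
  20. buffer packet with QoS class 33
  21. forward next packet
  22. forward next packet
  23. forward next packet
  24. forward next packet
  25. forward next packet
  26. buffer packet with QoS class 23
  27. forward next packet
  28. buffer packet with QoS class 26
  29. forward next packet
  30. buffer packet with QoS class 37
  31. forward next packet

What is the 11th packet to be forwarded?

21

insert 43 → {43}
insert 42 → {43, 42}
insert 36 → {43, 42, 36}
insert 49 → {49, 43, 42, 36}
insert 21 → {49, 43, 42, 36, 21}
forward next packet → 49; now {43, 42, 36, 21}
insert 30 → {43, 42, 36, 30, 21}
insert 17 → {43, 42, 36, 30, 21, 17}
forward next packet → 43; now {42, 36, 30, 21, 17}
insert 34 → {42, 36, 34, 30, 21, 17}
insert 39 → {42, 39, 36, 34, 30, 21, 17}
forward next packet → 42; now {39, 36, 34, 30, 21, 17}
insert 15 → {39, 36, 34, 30, 21, 17, 15}
forward next packet → 39; now {36, 34, 30, 21, 17, 15}
insert 45 → {45, 36, 34, 30, 21, 17, 15}
insert 31 → {45, 36, 34, 31, 30, 21, 17, 15}
forward next packet → 45; now {36, 34, 31, 30, 21, 17, 15}
forward next packet → 36; now {34, 31, 30, 21, 17, 15}
insert 16 → {34, 31, 30, 21, 17, 16, 15}
insert 33 → {34, 33, 31, 30, 21, 17, 16, 15}
forward next packet → 34; now {33, 31, 30, 21, 17, 16, 15}
forward next packet → 33; now {31, 30, 21, 17, 16, 15}
forward next packet → 31; now {30, 21, 17, 16, 15}
forward next packet → 30; now {21, 17, 16, 15}
forward next packet → 21; now {17, 16, 15}
insert 23 → {23, 17, 16, 15}
forward next packet → 23; now {17, 16, 15}
insert 26 → {26, 17, 16, 15}
forward next packet → 26; now {17, 16, 15}
insert 37 → {37, 17, 16, 15}
forward next packet → 37; now {17, 16, 15}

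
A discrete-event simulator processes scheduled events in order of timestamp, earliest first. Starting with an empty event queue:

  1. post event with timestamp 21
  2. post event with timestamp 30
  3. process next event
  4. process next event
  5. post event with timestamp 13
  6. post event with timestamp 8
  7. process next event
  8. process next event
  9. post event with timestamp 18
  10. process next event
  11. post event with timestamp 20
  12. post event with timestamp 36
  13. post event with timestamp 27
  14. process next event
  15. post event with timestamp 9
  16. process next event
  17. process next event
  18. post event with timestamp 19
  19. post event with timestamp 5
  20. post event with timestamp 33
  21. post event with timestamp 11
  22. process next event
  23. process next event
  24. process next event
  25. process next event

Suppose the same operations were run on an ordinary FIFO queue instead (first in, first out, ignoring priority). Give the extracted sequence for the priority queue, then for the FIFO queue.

priority queue: 21, 30, 8, 13, 18, 20, 9, 27, 5, 11, 19, 33; FIFO queue: 21, 30, 13, 8, 18, 20, 36, 27, 9, 19, 5, 33

insert 21 → {21}
insert 30 → {21, 30}
process next event → 21; now {30}
process next event → 30; now {}
insert 13 → {13}
insert 8 → {8, 13}
process next event → 8; now {13}
process next event → 13; now {}
insert 18 → {18}
process next event → 18; now {}
insert 20 → {20}
insert 36 → {20, 36}
insert 27 → {20, 27, 36}
process next event → 20; now {27, 36}
insert 9 → {9, 27, 36}
process next event → 9; now {27, 36}
process next event → 27; now {36}
insert 19 → {19, 36}
insert 5 → {5, 19, 36}
insert 33 → {5, 19, 33, 36}
insert 11 → {5, 11, 19, 33, 36}
process next event → 5; now {11, 19, 33, 36}
process next event → 11; now {19, 33, 36}
process next event → 19; now {33, 36}
process next event → 33; now {36}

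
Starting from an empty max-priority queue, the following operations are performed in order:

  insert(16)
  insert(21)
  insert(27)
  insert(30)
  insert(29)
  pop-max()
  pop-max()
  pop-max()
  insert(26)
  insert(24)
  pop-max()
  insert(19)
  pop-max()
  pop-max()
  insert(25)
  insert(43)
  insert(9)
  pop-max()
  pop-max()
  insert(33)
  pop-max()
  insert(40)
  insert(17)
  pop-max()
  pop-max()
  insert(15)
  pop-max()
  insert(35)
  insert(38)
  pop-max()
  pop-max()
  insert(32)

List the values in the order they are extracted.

insert 16 → {16}
insert 21 → {21, 16}
insert 27 → {27, 21, 16}
insert 30 → {30, 27, 21, 16}
insert 29 → {30, 29, 27, 21, 16}
pop-max → 30; now {29, 27, 21, 16}
pop-max → 29; now {27, 21, 16}
pop-max → 27; now {21, 16}
insert 26 → {26, 21, 16}
insert 24 → {26, 24, 21, 16}
pop-max → 26; now {24, 21, 16}
insert 19 → {24, 21, 19, 16}
pop-max → 24; now {21, 19, 16}
pop-max → 21; now {19, 16}
insert 25 → {25, 19, 16}
insert 43 → {43, 25, 19, 16}
insert 9 → {43, 25, 19, 16, 9}
pop-max → 43; now {25, 19, 16, 9}
pop-max → 25; now {19, 16, 9}
insert 33 → {33, 19, 16, 9}
pop-max → 33; now {19, 16, 9}
insert 40 → {40, 19, 16, 9}
insert 17 → {40, 19, 17, 16, 9}
pop-max → 40; now {19, 17, 16, 9}
pop-max → 19; now {17, 16, 9}
insert 15 → {17, 16, 15, 9}
pop-max → 17; now {16, 15, 9}
insert 35 → {35, 16, 15, 9}
insert 38 → {38, 35, 16, 15, 9}
pop-max → 38; now {35, 16, 15, 9}
pop-max → 35; now {16, 15, 9}
insert 32 → {32, 16, 15, 9}

30, 29, 27, 26, 24, 21, 43, 25, 33, 40, 19, 17, 38, 35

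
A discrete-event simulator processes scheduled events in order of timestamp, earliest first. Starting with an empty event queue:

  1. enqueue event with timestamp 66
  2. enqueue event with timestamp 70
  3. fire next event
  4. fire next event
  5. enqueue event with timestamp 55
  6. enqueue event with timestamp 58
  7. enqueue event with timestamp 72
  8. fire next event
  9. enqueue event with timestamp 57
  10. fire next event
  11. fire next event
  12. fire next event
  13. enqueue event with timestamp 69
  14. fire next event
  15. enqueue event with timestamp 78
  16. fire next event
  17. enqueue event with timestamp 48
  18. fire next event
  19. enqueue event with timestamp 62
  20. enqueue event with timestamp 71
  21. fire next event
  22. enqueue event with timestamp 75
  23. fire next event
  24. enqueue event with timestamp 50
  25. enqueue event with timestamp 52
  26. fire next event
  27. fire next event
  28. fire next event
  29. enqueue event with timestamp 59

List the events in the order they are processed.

66, 70, 55, 57, 58, 72, 69, 78, 48, 62, 71, 50, 52, 75

insert 66 → {66}
insert 70 → {66, 70}
fire next event → 66; now {70}
fire next event → 70; now {}
insert 55 → {55}
insert 58 → {55, 58}
insert 72 → {55, 58, 72}
fire next event → 55; now {58, 72}
insert 57 → {57, 58, 72}
fire next event → 57; now {58, 72}
fire next event → 58; now {72}
fire next event → 72; now {}
insert 69 → {69}
fire next event → 69; now {}
insert 78 → {78}
fire next event → 78; now {}
insert 48 → {48}
fire next event → 48; now {}
insert 62 → {62}
insert 71 → {62, 71}
fire next event → 62; now {71}
insert 75 → {71, 75}
fire next event → 71; now {75}
insert 50 → {50, 75}
insert 52 → {50, 52, 75}
fire next event → 50; now {52, 75}
fire next event → 52; now {75}
fire next event → 75; now {}
insert 59 → {59}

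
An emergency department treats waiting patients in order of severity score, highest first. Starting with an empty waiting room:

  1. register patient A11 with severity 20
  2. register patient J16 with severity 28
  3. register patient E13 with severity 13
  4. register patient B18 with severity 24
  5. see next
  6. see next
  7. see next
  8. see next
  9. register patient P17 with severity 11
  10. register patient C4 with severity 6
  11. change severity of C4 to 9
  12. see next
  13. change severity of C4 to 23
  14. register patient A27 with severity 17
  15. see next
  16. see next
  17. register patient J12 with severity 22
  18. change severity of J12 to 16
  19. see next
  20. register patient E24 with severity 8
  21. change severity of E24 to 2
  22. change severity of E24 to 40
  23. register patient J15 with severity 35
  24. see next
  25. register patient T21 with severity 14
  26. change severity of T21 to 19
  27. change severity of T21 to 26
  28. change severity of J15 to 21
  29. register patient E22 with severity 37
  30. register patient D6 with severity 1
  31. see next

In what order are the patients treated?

[J16, B18, A11, E13, P17, C4, A27, J12, E24, E22]

add A11 (severity 20) → {A11:20}
add J16 (severity 28) → {J16:28, A11:20}
add E13 (severity 13) → {J16:28, A11:20, E13:13}
add B18 (severity 24) → {J16:28, B18:24, A11:20, E13:13}
see next → J16; now {B18:24, A11:20, E13:13}
see next → B18; now {A11:20, E13:13}
see next → A11; now {E13:13}
see next → E13; now {}
add P17 (severity 11) → {P17:11}
add C4 (severity 6) → {P17:11, C4:6}
update C4 to severity 9 → {P17:11, C4:9}
see next → P17; now {C4:9}
update C4 to severity 23 → {C4:23}
add A27 (severity 17) → {C4:23, A27:17}
see next → C4; now {A27:17}
see next → A27; now {}
add J12 (severity 22) → {J12:22}
update J12 to severity 16 → {J12:16}
see next → J12; now {}
add E24 (severity 8) → {E24:8}
update E24 to severity 2 → {E24:2}
update E24 to severity 40 → {E24:40}
add J15 (severity 35) → {E24:40, J15:35}
see next → E24; now {J15:35}
add T21 (severity 14) → {J15:35, T21:14}
update T21 to severity 19 → {J15:35, T21:19}
update T21 to severity 26 → {J15:35, T21:26}
update J15 to severity 21 → {T21:26, J15:21}
add E22 (severity 37) → {E22:37, T21:26, J15:21}
add D6 (severity 1) → {E22:37, T21:26, J15:21, D6:1}
see next → E22; now {T21:26, J15:21, D6:1}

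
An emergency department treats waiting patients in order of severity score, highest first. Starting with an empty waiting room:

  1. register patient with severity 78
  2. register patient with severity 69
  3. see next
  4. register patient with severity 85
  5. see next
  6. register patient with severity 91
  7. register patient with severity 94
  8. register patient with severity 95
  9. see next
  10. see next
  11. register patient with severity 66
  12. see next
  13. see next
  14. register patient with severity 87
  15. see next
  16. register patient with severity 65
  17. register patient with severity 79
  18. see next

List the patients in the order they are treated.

78, 85, 95, 94, 91, 69, 87, 79

insert 78 → {78}
insert 69 → {78, 69}
see next → 78; now {69}
insert 85 → {85, 69}
see next → 85; now {69}
insert 91 → {91, 69}
insert 94 → {94, 91, 69}
insert 95 → {95, 94, 91, 69}
see next → 95; now {94, 91, 69}
see next → 94; now {91, 69}
insert 66 → {91, 69, 66}
see next → 91; now {69, 66}
see next → 69; now {66}
insert 87 → {87, 66}
see next → 87; now {66}
insert 65 → {66, 65}
insert 79 → {79, 66, 65}
see next → 79; now {66, 65}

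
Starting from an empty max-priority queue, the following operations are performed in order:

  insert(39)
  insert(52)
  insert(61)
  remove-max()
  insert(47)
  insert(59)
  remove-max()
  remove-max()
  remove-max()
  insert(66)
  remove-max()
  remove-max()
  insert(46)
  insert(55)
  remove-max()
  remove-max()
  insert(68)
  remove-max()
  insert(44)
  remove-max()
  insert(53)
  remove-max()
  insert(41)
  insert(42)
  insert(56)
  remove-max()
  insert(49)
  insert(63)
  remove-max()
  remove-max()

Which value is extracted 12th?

56

insert 39 → {39}
insert 52 → {52, 39}
insert 61 → {61, 52, 39}
remove-max → 61; now {52, 39}
insert 47 → {52, 47, 39}
insert 59 → {59, 52, 47, 39}
remove-max → 59; now {52, 47, 39}
remove-max → 52; now {47, 39}
remove-max → 47; now {39}
insert 66 → {66, 39}
remove-max → 66; now {39}
remove-max → 39; now {}
insert 46 → {46}
insert 55 → {55, 46}
remove-max → 55; now {46}
remove-max → 46; now {}
insert 68 → {68}
remove-max → 68; now {}
insert 44 → {44}
remove-max → 44; now {}
insert 53 → {53}
remove-max → 53; now {}
insert 41 → {41}
insert 42 → {42, 41}
insert 56 → {56, 42, 41}
remove-max → 56; now {42, 41}
insert 49 → {49, 42, 41}
insert 63 → {63, 49, 42, 41}
remove-max → 63; now {49, 42, 41}
remove-max → 49; now {42, 41}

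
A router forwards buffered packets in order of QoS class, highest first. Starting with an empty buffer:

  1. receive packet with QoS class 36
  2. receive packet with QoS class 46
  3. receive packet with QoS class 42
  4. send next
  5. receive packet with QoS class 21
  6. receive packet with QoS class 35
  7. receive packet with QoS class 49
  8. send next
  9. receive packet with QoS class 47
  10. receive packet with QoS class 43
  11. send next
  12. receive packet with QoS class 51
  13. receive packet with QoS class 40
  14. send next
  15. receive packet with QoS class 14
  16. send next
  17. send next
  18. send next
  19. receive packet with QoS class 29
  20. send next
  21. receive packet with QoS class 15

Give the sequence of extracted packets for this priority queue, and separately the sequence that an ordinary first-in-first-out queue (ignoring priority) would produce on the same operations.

insert 36 → {36}
insert 46 → {46, 36}
insert 42 → {46, 42, 36}
send next → 46; now {42, 36}
insert 21 → {42, 36, 21}
insert 35 → {42, 36, 35, 21}
insert 49 → {49, 42, 36, 35, 21}
send next → 49; now {42, 36, 35, 21}
insert 47 → {47, 42, 36, 35, 21}
insert 43 → {47, 43, 42, 36, 35, 21}
send next → 47; now {43, 42, 36, 35, 21}
insert 51 → {51, 43, 42, 36, 35, 21}
insert 40 → {51, 43, 42, 40, 36, 35, 21}
send next → 51; now {43, 42, 40, 36, 35, 21}
insert 14 → {43, 42, 40, 36, 35, 21, 14}
send next → 43; now {42, 40, 36, 35, 21, 14}
send next → 42; now {40, 36, 35, 21, 14}
send next → 40; now {36, 35, 21, 14}
insert 29 → {36, 35, 29, 21, 14}
send next → 36; now {35, 29, 21, 14}
insert 15 → {35, 29, 21, 15, 14}

priority queue: [46, 49, 47, 51, 43, 42, 40, 36]; FIFO queue: 36 → 46 → 42 → 21 → 35 → 49 → 47 → 43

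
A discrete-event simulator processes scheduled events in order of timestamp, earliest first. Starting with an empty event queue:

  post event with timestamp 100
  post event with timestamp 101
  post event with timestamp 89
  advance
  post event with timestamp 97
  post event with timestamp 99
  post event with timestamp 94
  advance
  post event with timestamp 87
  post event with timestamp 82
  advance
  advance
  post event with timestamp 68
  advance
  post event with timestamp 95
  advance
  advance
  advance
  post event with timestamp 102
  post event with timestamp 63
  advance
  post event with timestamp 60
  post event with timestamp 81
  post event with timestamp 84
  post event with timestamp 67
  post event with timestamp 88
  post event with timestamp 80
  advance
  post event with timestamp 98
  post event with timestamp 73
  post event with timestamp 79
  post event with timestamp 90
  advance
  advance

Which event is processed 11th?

67

insert 100 → {100}
insert 101 → {100, 101}
insert 89 → {89, 100, 101}
advance → 89; now {100, 101}
insert 97 → {97, 100, 101}
insert 99 → {97, 99, 100, 101}
insert 94 → {94, 97, 99, 100, 101}
advance → 94; now {97, 99, 100, 101}
insert 87 → {87, 97, 99, 100, 101}
insert 82 → {82, 87, 97, 99, 100, 101}
advance → 82; now {87, 97, 99, 100, 101}
advance → 87; now {97, 99, 100, 101}
insert 68 → {68, 97, 99, 100, 101}
advance → 68; now {97, 99, 100, 101}
insert 95 → {95, 97, 99, 100, 101}
advance → 95; now {97, 99, 100, 101}
advance → 97; now {99, 100, 101}
advance → 99; now {100, 101}
insert 102 → {100, 101, 102}
insert 63 → {63, 100, 101, 102}
advance → 63; now {100, 101, 102}
insert 60 → {60, 100, 101, 102}
insert 81 → {60, 81, 100, 101, 102}
insert 84 → {60, 81, 84, 100, 101, 102}
insert 67 → {60, 67, 81, 84, 100, 101, 102}
insert 88 → {60, 67, 81, 84, 88, 100, 101, 102}
insert 80 → {60, 67, 80, 81, 84, 88, 100, 101, 102}
advance → 60; now {67, 80, 81, 84, 88, 100, 101, 102}
insert 98 → {67, 80, 81, 84, 88, 98, 100, 101, 102}
insert 73 → {67, 73, 80, 81, 84, 88, 98, 100, 101, 102}
insert 79 → {67, 73, 79, 80, 81, 84, 88, 98, 100, 101, 102}
insert 90 → {67, 73, 79, 80, 81, 84, 88, 90, 98, 100, 101, 102}
advance → 67; now {73, 79, 80, 81, 84, 88, 90, 98, 100, 101, 102}
advance → 73; now {79, 80, 81, 84, 88, 90, 98, 100, 101, 102}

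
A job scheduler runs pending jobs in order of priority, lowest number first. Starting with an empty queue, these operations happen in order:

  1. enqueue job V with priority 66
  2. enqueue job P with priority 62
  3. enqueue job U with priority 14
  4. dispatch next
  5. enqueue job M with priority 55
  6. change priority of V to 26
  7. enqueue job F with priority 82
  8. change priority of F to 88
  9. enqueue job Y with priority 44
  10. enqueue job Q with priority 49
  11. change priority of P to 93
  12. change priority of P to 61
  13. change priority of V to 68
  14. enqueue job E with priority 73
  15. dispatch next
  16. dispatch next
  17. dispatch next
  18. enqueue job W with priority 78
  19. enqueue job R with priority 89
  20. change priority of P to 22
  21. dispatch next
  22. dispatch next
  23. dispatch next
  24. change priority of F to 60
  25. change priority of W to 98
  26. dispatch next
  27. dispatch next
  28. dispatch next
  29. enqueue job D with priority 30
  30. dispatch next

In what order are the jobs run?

U, Y, Q, M, P, V, E, F, R, W, D

add V (priority 66) → {V:66}
add P (priority 62) → {P:62, V:66}
add U (priority 14) → {U:14, P:62, V:66}
dispatch next → U; now {P:62, V:66}
add M (priority 55) → {M:55, P:62, V:66}
update V to priority 26 → {V:26, M:55, P:62}
add F (priority 82) → {V:26, M:55, P:62, F:82}
update F to priority 88 → {V:26, M:55, P:62, F:88}
add Y (priority 44) → {V:26, Y:44, M:55, P:62, F:88}
add Q (priority 49) → {V:26, Y:44, Q:49, M:55, P:62, F:88}
update P to priority 93 → {V:26, Y:44, Q:49, M:55, F:88, P:93}
update P to priority 61 → {V:26, Y:44, Q:49, M:55, P:61, F:88}
update V to priority 68 → {Y:44, Q:49, M:55, P:61, V:68, F:88}
add E (priority 73) → {Y:44, Q:49, M:55, P:61, V:68, E:73, F:88}
dispatch next → Y; now {Q:49, M:55, P:61, V:68, E:73, F:88}
dispatch next → Q; now {M:55, P:61, V:68, E:73, F:88}
dispatch next → M; now {P:61, V:68, E:73, F:88}
add W (priority 78) → {P:61, V:68, E:73, W:78, F:88}
add R (priority 89) → {P:61, V:68, E:73, W:78, F:88, R:89}
update P to priority 22 → {P:22, V:68, E:73, W:78, F:88, R:89}
dispatch next → P; now {V:68, E:73, W:78, F:88, R:89}
dispatch next → V; now {E:73, W:78, F:88, R:89}
dispatch next → E; now {W:78, F:88, R:89}
update F to priority 60 → {F:60, W:78, R:89}
update W to priority 98 → {F:60, R:89, W:98}
dispatch next → F; now {R:89, W:98}
dispatch next → R; now {W:98}
dispatch next → W; now {}
add D (priority 30) → {D:30}
dispatch next → D; now {}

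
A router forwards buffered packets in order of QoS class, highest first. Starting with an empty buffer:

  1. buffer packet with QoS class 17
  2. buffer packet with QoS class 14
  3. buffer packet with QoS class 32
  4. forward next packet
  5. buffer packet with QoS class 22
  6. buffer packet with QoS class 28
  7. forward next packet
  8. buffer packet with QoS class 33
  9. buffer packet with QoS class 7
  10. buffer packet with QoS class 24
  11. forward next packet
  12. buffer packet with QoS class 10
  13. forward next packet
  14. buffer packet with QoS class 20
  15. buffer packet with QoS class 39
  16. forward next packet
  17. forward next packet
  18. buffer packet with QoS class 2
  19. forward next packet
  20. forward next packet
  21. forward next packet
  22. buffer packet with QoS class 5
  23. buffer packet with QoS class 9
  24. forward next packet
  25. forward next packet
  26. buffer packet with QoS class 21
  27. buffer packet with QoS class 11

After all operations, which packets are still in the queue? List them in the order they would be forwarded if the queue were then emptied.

insert 17 → {17}
insert 14 → {17, 14}
insert 32 → {32, 17, 14}
forward next packet → 32; now {17, 14}
insert 22 → {22, 17, 14}
insert 28 → {28, 22, 17, 14}
forward next packet → 28; now {22, 17, 14}
insert 33 → {33, 22, 17, 14}
insert 7 → {33, 22, 17, 14, 7}
insert 24 → {33, 24, 22, 17, 14, 7}
forward next packet → 33; now {24, 22, 17, 14, 7}
insert 10 → {24, 22, 17, 14, 10, 7}
forward next packet → 24; now {22, 17, 14, 10, 7}
insert 20 → {22, 20, 17, 14, 10, 7}
insert 39 → {39, 22, 20, 17, 14, 10, 7}
forward next packet → 39; now {22, 20, 17, 14, 10, 7}
forward next packet → 22; now {20, 17, 14, 10, 7}
insert 2 → {20, 17, 14, 10, 7, 2}
forward next packet → 20; now {17, 14, 10, 7, 2}
forward next packet → 17; now {14, 10, 7, 2}
forward next packet → 14; now {10, 7, 2}
insert 5 → {10, 7, 5, 2}
insert 9 → {10, 9, 7, 5, 2}
forward next packet → 10; now {9, 7, 5, 2}
forward next packet → 9; now {7, 5, 2}
insert 21 → {21, 7, 5, 2}
insert 11 → {21, 11, 7, 5, 2}

[21, 11, 7, 5, 2]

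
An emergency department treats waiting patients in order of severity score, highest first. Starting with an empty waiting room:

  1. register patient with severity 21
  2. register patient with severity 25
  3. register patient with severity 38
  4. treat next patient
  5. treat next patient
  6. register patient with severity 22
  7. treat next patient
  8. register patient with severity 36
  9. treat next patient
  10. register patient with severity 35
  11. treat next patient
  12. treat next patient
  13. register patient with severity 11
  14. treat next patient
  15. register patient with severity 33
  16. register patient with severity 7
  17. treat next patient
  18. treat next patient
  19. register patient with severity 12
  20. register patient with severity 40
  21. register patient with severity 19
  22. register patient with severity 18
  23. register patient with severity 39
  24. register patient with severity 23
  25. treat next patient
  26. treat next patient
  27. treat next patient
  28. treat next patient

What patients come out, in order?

38, 25, 22, 36, 35, 21, 11, 33, 7, 40, 39, 23, 19

insert 21 → {21}
insert 25 → {25, 21}
insert 38 → {38, 25, 21}
treat next patient → 38; now {25, 21}
treat next patient → 25; now {21}
insert 22 → {22, 21}
treat next patient → 22; now {21}
insert 36 → {36, 21}
treat next patient → 36; now {21}
insert 35 → {35, 21}
treat next patient → 35; now {21}
treat next patient → 21; now {}
insert 11 → {11}
treat next patient → 11; now {}
insert 33 → {33}
insert 7 → {33, 7}
treat next patient → 33; now {7}
treat next patient → 7; now {}
insert 12 → {12}
insert 40 → {40, 12}
insert 19 → {40, 19, 12}
insert 18 → {40, 19, 18, 12}
insert 39 → {40, 39, 19, 18, 12}
insert 23 → {40, 39, 23, 19, 18, 12}
treat next patient → 40; now {39, 23, 19, 18, 12}
treat next patient → 39; now {23, 19, 18, 12}
treat next patient → 23; now {19, 18, 12}
treat next patient → 19; now {18, 12}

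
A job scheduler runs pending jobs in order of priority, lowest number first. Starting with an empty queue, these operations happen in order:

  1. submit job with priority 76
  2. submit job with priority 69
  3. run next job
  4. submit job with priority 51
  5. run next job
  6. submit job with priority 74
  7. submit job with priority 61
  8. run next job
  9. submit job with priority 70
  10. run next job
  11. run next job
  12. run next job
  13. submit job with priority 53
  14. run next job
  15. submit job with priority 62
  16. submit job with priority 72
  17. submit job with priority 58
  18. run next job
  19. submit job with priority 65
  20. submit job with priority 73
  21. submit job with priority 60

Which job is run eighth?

58

insert 76 → {76}
insert 69 → {69, 76}
run next job → 69; now {76}
insert 51 → {51, 76}
run next job → 51; now {76}
insert 74 → {74, 76}
insert 61 → {61, 74, 76}
run next job → 61; now {74, 76}
insert 70 → {70, 74, 76}
run next job → 70; now {74, 76}
run next job → 74; now {76}
run next job → 76; now {}
insert 53 → {53}
run next job → 53; now {}
insert 62 → {62}
insert 72 → {62, 72}
insert 58 → {58, 62, 72}
run next job → 58; now {62, 72}
insert 65 → {62, 65, 72}
insert 73 → {62, 65, 72, 73}
insert 60 → {60, 62, 65, 72, 73}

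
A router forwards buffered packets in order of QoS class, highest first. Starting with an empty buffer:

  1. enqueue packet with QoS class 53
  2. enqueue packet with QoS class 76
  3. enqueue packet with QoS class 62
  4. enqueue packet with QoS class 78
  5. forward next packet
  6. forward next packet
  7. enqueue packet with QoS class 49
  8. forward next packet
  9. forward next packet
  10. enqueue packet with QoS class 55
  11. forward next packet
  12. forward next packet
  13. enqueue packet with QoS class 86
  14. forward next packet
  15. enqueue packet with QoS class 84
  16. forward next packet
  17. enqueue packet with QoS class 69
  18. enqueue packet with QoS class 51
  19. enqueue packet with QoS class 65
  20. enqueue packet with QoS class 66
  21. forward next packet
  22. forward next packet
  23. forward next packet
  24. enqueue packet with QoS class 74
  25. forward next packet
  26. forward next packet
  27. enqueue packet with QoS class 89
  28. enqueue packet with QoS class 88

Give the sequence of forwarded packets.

78 → 76 → 62 → 53 → 55 → 49 → 86 → 84 → 69 → 66 → 65 → 74 → 51

insert 53 → {53}
insert 76 → {76, 53}
insert 62 → {76, 62, 53}
insert 78 → {78, 76, 62, 53}
forward next packet → 78; now {76, 62, 53}
forward next packet → 76; now {62, 53}
insert 49 → {62, 53, 49}
forward next packet → 62; now {53, 49}
forward next packet → 53; now {49}
insert 55 → {55, 49}
forward next packet → 55; now {49}
forward next packet → 49; now {}
insert 86 → {86}
forward next packet → 86; now {}
insert 84 → {84}
forward next packet → 84; now {}
insert 69 → {69}
insert 51 → {69, 51}
insert 65 → {69, 65, 51}
insert 66 → {69, 66, 65, 51}
forward next packet → 69; now {66, 65, 51}
forward next packet → 66; now {65, 51}
forward next packet → 65; now {51}
insert 74 → {74, 51}
forward next packet → 74; now {51}
forward next packet → 51; now {}
insert 89 → {89}
insert 88 → {89, 88}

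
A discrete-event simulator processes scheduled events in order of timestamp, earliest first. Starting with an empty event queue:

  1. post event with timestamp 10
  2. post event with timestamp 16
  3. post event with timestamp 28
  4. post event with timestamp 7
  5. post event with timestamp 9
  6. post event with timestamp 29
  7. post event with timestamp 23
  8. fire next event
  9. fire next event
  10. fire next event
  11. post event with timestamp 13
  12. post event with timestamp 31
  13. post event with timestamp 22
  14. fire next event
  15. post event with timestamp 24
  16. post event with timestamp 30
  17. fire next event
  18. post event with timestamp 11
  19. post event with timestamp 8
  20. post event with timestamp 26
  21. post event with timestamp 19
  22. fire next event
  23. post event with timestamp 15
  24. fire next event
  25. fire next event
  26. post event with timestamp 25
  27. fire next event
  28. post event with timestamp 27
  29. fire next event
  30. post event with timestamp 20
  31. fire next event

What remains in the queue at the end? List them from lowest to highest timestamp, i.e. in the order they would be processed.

insert 10 → {10}
insert 16 → {10, 16}
insert 28 → {10, 16, 28}
insert 7 → {7, 10, 16, 28}
insert 9 → {7, 9, 10, 16, 28}
insert 29 → {7, 9, 10, 16, 28, 29}
insert 23 → {7, 9, 10, 16, 23, 28, 29}
fire next event → 7; now {9, 10, 16, 23, 28, 29}
fire next event → 9; now {10, 16, 23, 28, 29}
fire next event → 10; now {16, 23, 28, 29}
insert 13 → {13, 16, 23, 28, 29}
insert 31 → {13, 16, 23, 28, 29, 31}
insert 22 → {13, 16, 22, 23, 28, 29, 31}
fire next event → 13; now {16, 22, 23, 28, 29, 31}
insert 24 → {16, 22, 23, 24, 28, 29, 31}
insert 30 → {16, 22, 23, 24, 28, 29, 30, 31}
fire next event → 16; now {22, 23, 24, 28, 29, 30, 31}
insert 11 → {11, 22, 23, 24, 28, 29, 30, 31}
insert 8 → {8, 11, 22, 23, 24, 28, 29, 30, 31}
insert 26 → {8, 11, 22, 23, 24, 26, 28, 29, 30, 31}
insert 19 → {8, 11, 19, 22, 23, 24, 26, 28, 29, 30, 31}
fire next event → 8; now {11, 19, 22, 23, 24, 26, 28, 29, 30, 31}
insert 15 → {11, 15, 19, 22, 23, 24, 26, 28, 29, 30, 31}
fire next event → 11; now {15, 19, 22, 23, 24, 26, 28, 29, 30, 31}
fire next event → 15; now {19, 22, 23, 24, 26, 28, 29, 30, 31}
insert 25 → {19, 22, 23, 24, 25, 26, 28, 29, 30, 31}
fire next event → 19; now {22, 23, 24, 25, 26, 28, 29, 30, 31}
insert 27 → {22, 23, 24, 25, 26, 27, 28, 29, 30, 31}
fire next event → 22; now {23, 24, 25, 26, 27, 28, 29, 30, 31}
insert 20 → {20, 23, 24, 25, 26, 27, 28, 29, 30, 31}
fire next event → 20; now {23, 24, 25, 26, 27, 28, 29, 30, 31}

23, 24, 25, 26, 27, 28, 29, 30, 31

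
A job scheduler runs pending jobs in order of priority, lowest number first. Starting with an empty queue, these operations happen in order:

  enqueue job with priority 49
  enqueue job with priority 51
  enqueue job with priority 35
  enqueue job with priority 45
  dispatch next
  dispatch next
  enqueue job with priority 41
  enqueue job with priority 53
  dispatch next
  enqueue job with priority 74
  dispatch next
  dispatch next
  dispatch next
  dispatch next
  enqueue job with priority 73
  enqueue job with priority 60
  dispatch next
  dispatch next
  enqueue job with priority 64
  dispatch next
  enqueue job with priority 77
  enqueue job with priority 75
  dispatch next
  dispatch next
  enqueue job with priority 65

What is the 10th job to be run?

64

insert 49 → {49}
insert 51 → {49, 51}
insert 35 → {35, 49, 51}
insert 45 → {35, 45, 49, 51}
dispatch next → 35; now {45, 49, 51}
dispatch next → 45; now {49, 51}
insert 41 → {41, 49, 51}
insert 53 → {41, 49, 51, 53}
dispatch next → 41; now {49, 51, 53}
insert 74 → {49, 51, 53, 74}
dispatch next → 49; now {51, 53, 74}
dispatch next → 51; now {53, 74}
dispatch next → 53; now {74}
dispatch next → 74; now {}
insert 73 → {73}
insert 60 → {60, 73}
dispatch next → 60; now {73}
dispatch next → 73; now {}
insert 64 → {64}
dispatch next → 64; now {}
insert 77 → {77}
insert 75 → {75, 77}
dispatch next → 75; now {77}
dispatch next → 77; now {}
insert 65 → {65}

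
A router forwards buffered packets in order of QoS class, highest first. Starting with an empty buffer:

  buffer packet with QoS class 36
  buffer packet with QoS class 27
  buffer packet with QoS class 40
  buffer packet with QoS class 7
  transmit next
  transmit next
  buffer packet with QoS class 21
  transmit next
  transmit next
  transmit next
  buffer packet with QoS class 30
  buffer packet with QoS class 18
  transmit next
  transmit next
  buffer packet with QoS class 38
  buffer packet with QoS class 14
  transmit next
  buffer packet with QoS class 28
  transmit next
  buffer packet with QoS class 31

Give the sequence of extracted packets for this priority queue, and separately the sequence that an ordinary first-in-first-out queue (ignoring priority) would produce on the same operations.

insert 36 → {36}
insert 27 → {36, 27}
insert 40 → {40, 36, 27}
insert 7 → {40, 36, 27, 7}
transmit next → 40; now {36, 27, 7}
transmit next → 36; now {27, 7}
insert 21 → {27, 21, 7}
transmit next → 27; now {21, 7}
transmit next → 21; now {7}
transmit next → 7; now {}
insert 30 → {30}
insert 18 → {30, 18}
transmit next → 30; now {18}
transmit next → 18; now {}
insert 38 → {38}
insert 14 → {38, 14}
transmit next → 38; now {14}
insert 28 → {28, 14}
transmit next → 28; now {14}
insert 31 → {31, 14}

priority queue: [40, 36, 27, 21, 7, 30, 18, 38, 28]; FIFO queue: 36 → 27 → 40 → 7 → 21 → 30 → 18 → 38 → 14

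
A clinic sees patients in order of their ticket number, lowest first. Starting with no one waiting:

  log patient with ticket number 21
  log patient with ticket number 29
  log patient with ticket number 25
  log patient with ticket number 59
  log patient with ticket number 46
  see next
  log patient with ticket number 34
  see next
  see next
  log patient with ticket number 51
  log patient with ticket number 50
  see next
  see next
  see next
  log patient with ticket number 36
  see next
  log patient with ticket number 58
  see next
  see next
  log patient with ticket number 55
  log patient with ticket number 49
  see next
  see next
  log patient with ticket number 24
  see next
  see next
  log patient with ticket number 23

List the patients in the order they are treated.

21 → 25 → 29 → 34 → 46 → 50 → 36 → 51 → 58 → 49 → 55 → 24 → 59

insert 21 → {21}
insert 29 → {21, 29}
insert 25 → {21, 25, 29}
insert 59 → {21, 25, 29, 59}
insert 46 → {21, 25, 29, 46, 59}
see next → 21; now {25, 29, 46, 59}
insert 34 → {25, 29, 34, 46, 59}
see next → 25; now {29, 34, 46, 59}
see next → 29; now {34, 46, 59}
insert 51 → {34, 46, 51, 59}
insert 50 → {34, 46, 50, 51, 59}
see next → 34; now {46, 50, 51, 59}
see next → 46; now {50, 51, 59}
see next → 50; now {51, 59}
insert 36 → {36, 51, 59}
see next → 36; now {51, 59}
insert 58 → {51, 58, 59}
see next → 51; now {58, 59}
see next → 58; now {59}
insert 55 → {55, 59}
insert 49 → {49, 55, 59}
see next → 49; now {55, 59}
see next → 55; now {59}
insert 24 → {24, 59}
see next → 24; now {59}
see next → 59; now {}
insert 23 → {23}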